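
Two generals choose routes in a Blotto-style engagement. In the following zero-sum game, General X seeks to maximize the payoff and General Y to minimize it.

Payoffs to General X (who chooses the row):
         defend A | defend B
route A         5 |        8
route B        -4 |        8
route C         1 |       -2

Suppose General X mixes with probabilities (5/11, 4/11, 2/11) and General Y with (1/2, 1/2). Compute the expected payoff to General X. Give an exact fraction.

Against (1/2, 1/2), each row's expected payoff is route A: 13/2; route B: 2; route C: -1/2.
Taking the (5/11, 4/11, 2/11)-weighted average: (5/11)·(13/2) + (4/11)·(2) + (2/11)·(-1/2) = 79/22.

79/22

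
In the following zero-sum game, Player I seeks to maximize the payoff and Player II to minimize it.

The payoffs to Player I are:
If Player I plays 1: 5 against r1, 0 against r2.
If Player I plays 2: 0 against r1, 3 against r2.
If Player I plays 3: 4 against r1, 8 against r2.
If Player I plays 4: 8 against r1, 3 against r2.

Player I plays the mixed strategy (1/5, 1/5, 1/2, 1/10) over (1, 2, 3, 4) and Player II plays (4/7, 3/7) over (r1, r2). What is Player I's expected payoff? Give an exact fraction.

Against (4/7, 3/7), each row's expected payoff is 1: 20/7; 2: 9/7; 3: 40/7; 4: 41/7.
Taking the (1/5, 1/5, 1/2, 1/10)-weighted average: (1/5)·(20/7) + (1/5)·(9/7) + (1/2)·(40/7) + (1/10)·(41/7) = 299/70.

299/70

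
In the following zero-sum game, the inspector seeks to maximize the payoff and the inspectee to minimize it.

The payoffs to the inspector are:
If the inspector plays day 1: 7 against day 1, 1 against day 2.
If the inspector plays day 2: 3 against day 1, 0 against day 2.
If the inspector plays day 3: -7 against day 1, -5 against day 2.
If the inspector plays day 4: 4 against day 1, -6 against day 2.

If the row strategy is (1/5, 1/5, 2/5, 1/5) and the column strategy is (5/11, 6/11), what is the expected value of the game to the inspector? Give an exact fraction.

-18/11

Against (5/11, 6/11), each row's expected payoff is day 1: 41/11; day 2: 15/11; day 3: -65/11; day 4: -16/11.
Taking the (1/5, 1/5, 2/5, 1/5)-weighted average: (1/5)·(41/11) + (1/5)·(15/11) + (2/5)·(-65/11) + (1/5)·(-16/11) = -18/11.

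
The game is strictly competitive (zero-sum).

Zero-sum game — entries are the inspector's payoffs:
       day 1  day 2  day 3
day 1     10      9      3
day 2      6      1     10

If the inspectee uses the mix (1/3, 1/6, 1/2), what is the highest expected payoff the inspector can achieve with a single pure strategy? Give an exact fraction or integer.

day 1: (10)·(1/3) + (9)·(1/6) + (3)·(1/2) = 19/3.
day 2: (6)·(1/3) + (1)·(1/6) + (10)·(1/2) = 43/6.
The best pure response is day 2 with expected payoff 43/6.

43/6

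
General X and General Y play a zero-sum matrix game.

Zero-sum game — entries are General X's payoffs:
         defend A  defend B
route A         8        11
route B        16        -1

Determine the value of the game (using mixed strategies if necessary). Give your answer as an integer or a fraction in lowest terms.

46/5

Row minima are 8 and -1, so General X's maximin is 8; column maxima are 16 and 11, so General Y's minimax is 11. These differ, so the equilibrium is in mixed strategies.
Let General X play route A with probability p. General Y is indifferent when 8p + 16(1−p) = 11p − (1−p), giving p = 17/20.
Let General Y play defend A with probability q. General X is indifferent when 8q + 11(1−q) = 16q − (1−q), giving q = 3/5.
The value is 8·(3/5) + (11)·(2/5) = 46/5.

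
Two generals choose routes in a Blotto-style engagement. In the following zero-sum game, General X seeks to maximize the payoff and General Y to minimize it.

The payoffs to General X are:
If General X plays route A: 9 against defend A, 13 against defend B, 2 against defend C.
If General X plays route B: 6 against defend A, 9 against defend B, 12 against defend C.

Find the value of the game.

96/13

Column defend B is strictly dominated by defend A for General Y (it gives General X more in every row).
The remaining 2×2 game on (route A, route B) × (defend A, defend C) has no saddle point. Let General X play route A with probability p; indifference gives 9p + 6(1−p) = 2p + 12(1−p), so p = 6/13.
Similarly General Y's optimal q on defend A is 10/13, and the value is 9·(10/13) + (2)·(3/13) = 96/13.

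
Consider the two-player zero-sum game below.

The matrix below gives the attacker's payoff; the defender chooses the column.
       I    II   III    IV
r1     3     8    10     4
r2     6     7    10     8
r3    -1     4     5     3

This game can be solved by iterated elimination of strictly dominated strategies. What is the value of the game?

6

Row r3 is strictly dominated by row r1 (3>-1, 8>4, 10>5, 4>3); eliminate r3.
Column III is strictly dominated by I for the defender (3<10, 6<10); eliminate III.
Column II is strictly dominated by I for the defender (3<8, 6<7); eliminate II.
Row r1 is strictly dominated by row r2 (6>3, 8>4); eliminate r1.
Column IV is strictly dominated by I for the defender (6<8); eliminate IV.
Only (r2, I) remains, with payoff 6.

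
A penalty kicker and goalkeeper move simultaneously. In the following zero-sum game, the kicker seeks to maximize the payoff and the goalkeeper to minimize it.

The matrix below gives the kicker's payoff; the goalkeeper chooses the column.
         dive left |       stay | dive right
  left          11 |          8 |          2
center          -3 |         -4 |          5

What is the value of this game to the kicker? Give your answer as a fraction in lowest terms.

16/5

Column dive left is strictly dominated by stay for the goalkeeper (it gives the kicker more in every row).
The remaining 2×2 game on (left, center) × (stay, dive right) has no saddle point. Let the kicker play left with probability p; indifference gives 8p − 4(1−p) = 2p + 5(1−p), so p = 3/5.
Similarly the goalkeeper's optimal q on stay is 1/5, and the value is 8·(1/5) + (2)·(4/5) = 16/5.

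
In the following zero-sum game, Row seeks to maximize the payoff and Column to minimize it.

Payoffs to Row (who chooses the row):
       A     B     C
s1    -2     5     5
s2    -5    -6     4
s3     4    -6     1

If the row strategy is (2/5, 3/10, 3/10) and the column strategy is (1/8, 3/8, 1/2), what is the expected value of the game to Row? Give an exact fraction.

81/80

Against (1/8, 3/8, 1/2), each row's expected payoff is s1: 33/8; s2: -7/8; s3: -5/4.
Taking the (2/5, 3/10, 3/10)-weighted average: (2/5)·(33/8) + (3/10)·(-7/8) + (3/10)·(-5/4) = 81/80.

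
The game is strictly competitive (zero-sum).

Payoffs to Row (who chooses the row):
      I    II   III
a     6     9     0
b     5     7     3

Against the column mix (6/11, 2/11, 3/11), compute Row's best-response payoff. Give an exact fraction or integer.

54/11

a: (6)·(6/11) + (9)·(2/11) + (0)·(3/11) = 54/11.
b: (5)·(6/11) + (7)·(2/11) + (3)·(3/11) = 53/11.
The best pure response is a with expected payoff 54/11.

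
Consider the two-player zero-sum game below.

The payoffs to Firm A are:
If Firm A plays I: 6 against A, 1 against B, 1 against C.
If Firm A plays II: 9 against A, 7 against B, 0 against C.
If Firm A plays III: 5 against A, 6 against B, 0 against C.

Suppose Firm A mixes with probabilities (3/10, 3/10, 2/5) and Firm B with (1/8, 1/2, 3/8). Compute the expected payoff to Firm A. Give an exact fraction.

Against (1/8, 1/2, 3/8), each row's expected payoff is I: 13/8; II: 37/8; III: 29/8.
Taking the (3/10, 3/10, 2/5)-weighted average: (3/10)·(13/8) + (3/10)·(37/8) + (2/5)·(29/8) = 133/40.

133/40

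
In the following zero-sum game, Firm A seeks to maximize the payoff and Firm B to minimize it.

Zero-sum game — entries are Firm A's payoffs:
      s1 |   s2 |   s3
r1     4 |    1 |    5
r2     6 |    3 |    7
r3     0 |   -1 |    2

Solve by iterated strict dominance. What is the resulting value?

Row r3 is strictly dominated by row r1 (4>0, 1>-1, 5>2); eliminate r3.
Row r1 is strictly dominated by row r2 (6>4, 3>1, 7>5); eliminate r1.
Column s1 is strictly dominated by s2 for Firm B (3<6); eliminate s1.
Column s3 is strictly dominated by s2 for Firm B (3<7); eliminate s3.
Only (r2, s2) remains, with payoff 3.

3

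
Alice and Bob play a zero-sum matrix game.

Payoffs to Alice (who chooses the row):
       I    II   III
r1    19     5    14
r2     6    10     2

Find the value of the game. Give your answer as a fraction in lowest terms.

Column I is strictly dominated by III for Bob (it gives Alice more in every row).
The remaining 2×2 game on (r1, r2) × (II, III) has no saddle point. Let Alice play r1 with probability p; indifference gives 5p + 10(1−p) = 14p + 2(1−p), so p = 8/17.
Similarly Bob's optimal q on II is 12/17, and the value is 5·(12/17) + (14)·(5/17) = 130/17.

130/17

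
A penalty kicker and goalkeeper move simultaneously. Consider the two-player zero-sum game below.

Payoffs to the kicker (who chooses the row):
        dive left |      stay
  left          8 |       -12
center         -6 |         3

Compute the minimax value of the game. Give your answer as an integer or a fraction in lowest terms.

-48/29

Row minima are -12 and -6, so the kicker's maximin is -6; column maxima are 8 and 3, so the goalkeeper's minimax is 3. These differ, so the equilibrium is in mixed strategies.
Let the kicker play left with probability p. The goalkeeper is indifferent when 8p − 6(1−p) = −12p + 3(1−p), giving p = 9/29.
Let the goalkeeper play dive left with probability q. The kicker is indifferent when 8q − 12(1−q) = −6q + 3(1−q), giving q = 15/29.
The value is 8·(15/29) + (-12)·(14/29) = -48/29.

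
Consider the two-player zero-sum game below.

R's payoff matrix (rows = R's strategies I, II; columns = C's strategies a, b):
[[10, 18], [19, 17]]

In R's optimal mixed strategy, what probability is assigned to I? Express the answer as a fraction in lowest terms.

Row minima are 10 and 17, so R's maximin is 17; column maxima are 19 and 18, so C's minimax is 18. These differ, so the equilibrium is in mixed strategies.
Let R play I with probability p. C is indifferent when 10p + 19(1−p) = 18p + 17(1−p), giving p = 1/5.

1/5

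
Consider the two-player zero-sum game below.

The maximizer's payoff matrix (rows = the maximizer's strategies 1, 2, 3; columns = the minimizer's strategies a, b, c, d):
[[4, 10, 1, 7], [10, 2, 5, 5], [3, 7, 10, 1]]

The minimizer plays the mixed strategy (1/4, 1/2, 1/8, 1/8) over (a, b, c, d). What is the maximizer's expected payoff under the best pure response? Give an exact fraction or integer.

1: (4)·(1/4) + (10)·(1/2) + (1)·(1/8) + (7)·(1/8) = 7.
2: (10)·(1/4) + (2)·(1/2) + (5)·(1/8) + (5)·(1/8) = 19/4.
3: (3)·(1/4) + (7)·(1/2) + (10)·(1/8) + (1)·(1/8) = 45/8.
The best pure response is 1 with expected payoff 7.

7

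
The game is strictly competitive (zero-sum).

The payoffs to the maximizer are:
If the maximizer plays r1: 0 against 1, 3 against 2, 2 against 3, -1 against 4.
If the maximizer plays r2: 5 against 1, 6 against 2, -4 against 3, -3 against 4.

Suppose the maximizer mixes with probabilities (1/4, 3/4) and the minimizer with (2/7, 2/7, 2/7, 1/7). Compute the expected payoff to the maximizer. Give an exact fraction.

Against (2/7, 2/7, 2/7, 1/7), each row's expected payoff is r1: 9/7; r2: 11/7.
Taking the (1/4, 3/4)-weighted average: (1/4)·(9/7) + (3/4)·(11/7) = 3/2.

3/2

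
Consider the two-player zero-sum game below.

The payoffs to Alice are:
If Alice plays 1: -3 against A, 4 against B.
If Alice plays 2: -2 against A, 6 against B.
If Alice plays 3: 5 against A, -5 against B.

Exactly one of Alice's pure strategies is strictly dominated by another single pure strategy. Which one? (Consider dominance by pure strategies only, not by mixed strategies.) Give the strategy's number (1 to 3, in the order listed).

1

Compare 1 with 2: -2 > -3, 6 > 4.
So 2 strictly dominates 1 for Alice; 1 is strictly dominated.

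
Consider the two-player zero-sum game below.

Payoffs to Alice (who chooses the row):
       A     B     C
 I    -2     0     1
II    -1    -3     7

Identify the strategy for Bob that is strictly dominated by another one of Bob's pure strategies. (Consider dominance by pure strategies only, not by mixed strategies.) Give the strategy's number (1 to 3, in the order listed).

3

Bob prefers columns that give Alice less. Compare C with A: -2 < 1, -1 < 7.
So A strictly dominates C for Bob; C is strictly dominated.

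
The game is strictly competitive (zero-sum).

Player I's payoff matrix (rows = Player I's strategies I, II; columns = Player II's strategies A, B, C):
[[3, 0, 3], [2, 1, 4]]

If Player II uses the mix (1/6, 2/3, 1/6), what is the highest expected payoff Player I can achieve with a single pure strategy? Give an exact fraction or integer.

I: (3)·(1/6) + (0)·(2/3) + (3)·(1/6) = 1.
II: (2)·(1/6) + (1)·(2/3) + (4)·(1/6) = 5/3.
The best pure response is II with expected payoff 5/3.

5/3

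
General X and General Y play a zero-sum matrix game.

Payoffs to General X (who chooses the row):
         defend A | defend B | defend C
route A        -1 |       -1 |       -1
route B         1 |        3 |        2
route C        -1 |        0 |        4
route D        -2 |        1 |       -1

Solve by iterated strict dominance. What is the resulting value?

Row route A is strictly dominated by row route B (1>-1, 3>-1, 2>-1); eliminate route A.
Row route D is strictly dominated by row route B (1>-2, 3>1, 2>-1); eliminate route D.
Column defend B is strictly dominated by defend A for General Y (1<3, -1<0); eliminate defend B.
Column defend C is strictly dominated by defend A for General Y (1<2, -1<4); eliminate defend C.
Row route C is strictly dominated by row route B (1>-1); eliminate route C.
Only (route B, defend A) remains, with payoff 1.

1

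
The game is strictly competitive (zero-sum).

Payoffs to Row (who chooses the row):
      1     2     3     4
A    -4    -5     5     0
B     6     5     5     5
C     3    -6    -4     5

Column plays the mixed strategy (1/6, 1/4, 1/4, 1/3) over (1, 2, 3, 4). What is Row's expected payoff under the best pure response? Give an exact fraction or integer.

A: (-4)·(1/6) + (-5)·(1/4) + (5)·(1/4) + (0)·(1/3) = -2/3.
B: (6)·(1/6) + (5)·(1/4) + (5)·(1/4) + (5)·(1/3) = 31/6.
C: (3)·(1/6) + (-6)·(1/4) + (-4)·(1/4) + (5)·(1/3) = -1/3.
The best pure response is B with expected payoff 31/6.

31/6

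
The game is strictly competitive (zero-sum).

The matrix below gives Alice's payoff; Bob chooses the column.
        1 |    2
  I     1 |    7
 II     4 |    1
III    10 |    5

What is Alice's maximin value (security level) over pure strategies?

The worst-case payoff for each row is I: 1, II: 1, III: 5.
The best of these is 5.

5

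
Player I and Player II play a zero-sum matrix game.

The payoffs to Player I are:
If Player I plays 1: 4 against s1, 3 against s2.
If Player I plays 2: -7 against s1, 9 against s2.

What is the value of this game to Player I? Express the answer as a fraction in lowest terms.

Row minima are 3 and -7, so Player I's maximin is 3; column maxima are 4 and 9, so Player II's minimax is 4. These differ, so the equilibrium is in mixed strategies.
Let Player I play 1 with probability p. Player II is indifferent when 4p − 7(1−p) = 3p + 9(1−p), giving p = 16/17.
Let Player II play s1 with probability q. Player I is indifferent when 4q + 3(1−q) = −7q + 9(1−q), giving q = 6/17.
The value is 4·(6/17) + (3)·(11/17) = 57/17.

57/17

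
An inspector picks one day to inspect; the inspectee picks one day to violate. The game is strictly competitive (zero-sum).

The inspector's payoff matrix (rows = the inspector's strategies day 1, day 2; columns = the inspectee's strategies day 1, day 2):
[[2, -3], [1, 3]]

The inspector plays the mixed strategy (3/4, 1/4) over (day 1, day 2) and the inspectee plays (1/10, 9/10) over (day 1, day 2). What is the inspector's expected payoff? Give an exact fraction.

-47/40

Against (1/10, 9/10), each row's expected payoff is day 1: -5/2; day 2: 14/5.
Taking the (3/4, 1/4)-weighted average: (3/4)·(-5/2) + (1/4)·(14/5) = -47/40.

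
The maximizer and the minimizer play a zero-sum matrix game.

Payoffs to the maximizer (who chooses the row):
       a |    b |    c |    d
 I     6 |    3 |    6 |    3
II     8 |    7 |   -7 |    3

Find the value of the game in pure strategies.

3

Row minima: 3, -7 → the maximizer's maximin is 3.
Column maxima: 8, 7, 6, 3 → the minimizer's minimax is 3.
They coincide at (I, d), so the value is 3.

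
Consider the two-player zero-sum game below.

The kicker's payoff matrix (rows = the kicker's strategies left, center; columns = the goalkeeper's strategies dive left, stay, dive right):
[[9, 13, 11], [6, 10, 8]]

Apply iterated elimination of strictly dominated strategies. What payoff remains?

9

Row center is strictly dominated by row left (9>6, 13>10, 11>8); eliminate center.
Column dive right is strictly dominated by dive left for the goalkeeper (9<11); eliminate dive right.
Column stay is strictly dominated by dive left for the goalkeeper (9<13); eliminate stay.
Only (left, dive left) remains, with payoff 9.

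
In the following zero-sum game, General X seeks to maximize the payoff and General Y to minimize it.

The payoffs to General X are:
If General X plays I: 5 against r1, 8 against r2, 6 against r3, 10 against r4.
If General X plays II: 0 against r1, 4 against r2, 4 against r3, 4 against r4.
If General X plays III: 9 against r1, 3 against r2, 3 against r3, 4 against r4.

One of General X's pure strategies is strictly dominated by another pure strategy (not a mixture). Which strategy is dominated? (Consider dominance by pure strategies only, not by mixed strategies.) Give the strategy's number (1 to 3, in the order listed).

Compare II with I: 5 > 0, 8 > 4, 6 > 4, 10 > 4.
So I strictly dominates II for General X; II is strictly dominated.

2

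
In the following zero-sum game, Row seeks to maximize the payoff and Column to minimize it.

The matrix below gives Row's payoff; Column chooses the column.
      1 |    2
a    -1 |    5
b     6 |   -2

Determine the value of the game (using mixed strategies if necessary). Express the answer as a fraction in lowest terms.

Row minima are -1 and -2, so Row's maximin is -1; column maxima are 6 and 5, so Column's minimax is 5. These differ, so the equilibrium is in mixed strategies.
Let Row play a with probability p. Column is indifferent when −p + 6(1−p) = 5p − 2(1−p), giving p = 4/7.
Let Column play 1 with probability q. Row is indifferent when −q + 5(1−q) = 6q − 2(1−q), giving q = 1/2.
The value is -1·(1/2) + (5)·(1/2) = 2.

2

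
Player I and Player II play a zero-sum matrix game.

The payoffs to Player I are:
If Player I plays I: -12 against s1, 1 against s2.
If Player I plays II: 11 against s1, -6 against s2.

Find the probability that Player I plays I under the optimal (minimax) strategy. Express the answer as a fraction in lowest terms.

Row minima are -12 and -6, so Player I's maximin is -6; column maxima are 11 and 1, so Player II's minimax is 1. These differ, so the equilibrium is in mixed strategies.
Let Player I play I with probability p. Player II is indifferent when −12p + 11(1−p) = p − 6(1−p), giving p = 17/30.

17/30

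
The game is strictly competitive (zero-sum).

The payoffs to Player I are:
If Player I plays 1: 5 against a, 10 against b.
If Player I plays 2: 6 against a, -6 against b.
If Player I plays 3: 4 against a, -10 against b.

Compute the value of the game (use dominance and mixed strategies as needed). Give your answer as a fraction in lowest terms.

Row 3 is strictly dominated by row 2, so Player I never plays it.
The remaining 2×2 game on (1, 2) × (a, b) has no saddle point. Let Player I play 1 with probability p; indifference gives 5p + 6(1−p) = 10p − 6(1−p), so p = 12/17.
Similarly Player II's optimal q on a is 16/17, and the value is 5·(16/17) + (10)·(1/17) = 90/17.

90/17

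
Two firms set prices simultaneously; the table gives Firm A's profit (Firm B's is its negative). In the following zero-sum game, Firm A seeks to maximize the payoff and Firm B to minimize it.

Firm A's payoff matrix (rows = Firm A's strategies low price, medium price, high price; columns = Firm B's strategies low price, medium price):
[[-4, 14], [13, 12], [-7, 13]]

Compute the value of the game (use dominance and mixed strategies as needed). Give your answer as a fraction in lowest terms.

Row high price is strictly dominated by row low price, so Firm A never plays it.
The remaining 2×2 game on (low price, medium price) × (low price, medium price) has no saddle point. Let Firm A play low price with probability p; indifference gives −4p + 13(1−p) = 14p + 12(1−p), so p = 1/19.
Similarly Firm B's optimal q on low price is 2/19, and the value is -4·(2/19) + (14)·(17/19) = 230/19.

230/19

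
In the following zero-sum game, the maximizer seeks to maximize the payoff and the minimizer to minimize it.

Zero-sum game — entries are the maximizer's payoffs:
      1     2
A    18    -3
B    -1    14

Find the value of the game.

83/12

Row minima are -3 and -1, so the maximizer's maximin is -1; column maxima are 18 and 14, so the minimizer's minimax is 14. These differ, so the equilibrium is in mixed strategies.
Let the maximizer play A with probability p. The minimizer is indifferent when 18p − (1−p) = −3p + 14(1−p), giving p = 5/12.
Let the minimizer play 1 with probability q. The maximizer is indifferent when 18q − 3(1−q) = −q + 14(1−q), giving q = 17/36.
The value is 18·(17/36) + (-3)·(19/36) = 83/12.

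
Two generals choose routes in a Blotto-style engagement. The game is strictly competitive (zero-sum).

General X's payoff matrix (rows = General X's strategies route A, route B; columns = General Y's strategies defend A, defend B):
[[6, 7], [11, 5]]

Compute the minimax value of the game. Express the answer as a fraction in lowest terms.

47/7

Row minima are 6 and 5, so General X's maximin is 6; column maxima are 11 and 7, so General Y's minimax is 7. These differ, so the equilibrium is in mixed strategies.
Let General X play route A with probability p. General Y is indifferent when 6p + 11(1−p) = 7p + 5(1−p), giving p = 6/7.
Let General Y play defend A with probability q. General X is indifferent when 6q + 7(1−q) = 11q + 5(1−q), giving q = 2/7.
The value is 6·(2/7) + (7)·(5/7) = 47/7.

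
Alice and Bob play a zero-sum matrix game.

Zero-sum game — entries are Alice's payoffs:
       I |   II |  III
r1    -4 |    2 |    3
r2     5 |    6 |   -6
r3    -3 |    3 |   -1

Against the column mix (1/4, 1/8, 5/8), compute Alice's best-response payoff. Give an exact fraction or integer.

r1: (-4)·(1/4) + (2)·(1/8) + (3)·(5/8) = 9/8.
r2: (5)·(1/4) + (6)·(1/8) + (-6)·(5/8) = -7/4.
r3: (-3)·(1/4) + (3)·(1/8) + (-1)·(5/8) = -1.
The best pure response is r1 with expected payoff 9/8.

9/8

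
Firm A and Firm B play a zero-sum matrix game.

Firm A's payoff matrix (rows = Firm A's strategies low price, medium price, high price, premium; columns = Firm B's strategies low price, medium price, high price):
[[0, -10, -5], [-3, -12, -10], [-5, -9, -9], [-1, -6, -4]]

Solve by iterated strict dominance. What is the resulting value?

Row medium price is strictly dominated by row low price (0>-3, -10>-12, -5>-10); eliminate medium price.
Row high price is strictly dominated by row premium (-1>-5, -6>-9, -4>-9); eliminate high price.
Column low price is strictly dominated by medium price for Firm B (-10<0, -6<-1); eliminate low price.
Row low price is strictly dominated by row premium (-6>-10, -4>-5); eliminate low price.
Column high price is strictly dominated by medium price for Firm B (-6<-4); eliminate high price.
Only (premium, medium price) remains, with payoff -6.

-6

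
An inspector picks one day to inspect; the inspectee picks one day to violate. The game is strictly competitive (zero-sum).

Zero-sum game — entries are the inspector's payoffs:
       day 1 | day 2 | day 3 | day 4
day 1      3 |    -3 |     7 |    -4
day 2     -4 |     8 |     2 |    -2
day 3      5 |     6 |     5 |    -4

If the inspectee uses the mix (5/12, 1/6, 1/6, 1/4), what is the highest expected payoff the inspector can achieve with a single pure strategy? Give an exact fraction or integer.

day 1: (3)·(5/12) + (-3)·(1/6) + (7)·(1/6) + (-4)·(1/4) = 11/12.
day 2: (-4)·(5/12) + (8)·(1/6) + (2)·(1/6) + (-2)·(1/4) = -1/2.
day 3: (5)·(5/12) + (6)·(1/6) + (5)·(1/6) + (-4)·(1/4) = 35/12.
The best pure response is day 3 with expected payoff 35/12.

35/12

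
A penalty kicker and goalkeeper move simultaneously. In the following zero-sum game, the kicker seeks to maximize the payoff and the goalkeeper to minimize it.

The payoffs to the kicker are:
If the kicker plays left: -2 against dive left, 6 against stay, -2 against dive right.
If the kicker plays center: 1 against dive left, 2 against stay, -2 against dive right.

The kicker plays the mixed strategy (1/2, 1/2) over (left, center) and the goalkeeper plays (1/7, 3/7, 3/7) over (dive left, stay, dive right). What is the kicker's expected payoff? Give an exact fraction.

Against (1/7, 3/7, 3/7), each row's expected payoff is left: 10/7; center: 1/7.
Taking the (1/2, 1/2)-weighted average: (1/2)·(10/7) + (1/2)·(1/7) = 11/14.

11/14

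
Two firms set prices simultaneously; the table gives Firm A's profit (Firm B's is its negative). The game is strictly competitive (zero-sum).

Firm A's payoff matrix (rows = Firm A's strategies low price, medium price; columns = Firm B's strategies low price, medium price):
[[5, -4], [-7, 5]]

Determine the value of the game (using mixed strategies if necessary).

Row minima are -4 and -7, so Firm A's maximin is -4; column maxima are 5 and 5, so Firm B's minimax is 5. These differ, so the equilibrium is in mixed strategies.
Let Firm A play low price with probability p. Firm B is indifferent when 5p − 7(1−p) = −4p + 5(1−p), giving p = 4/7.
Let Firm B play low price with probability q. Firm A is indifferent when 5q − 4(1−q) = −7q + 5(1−q), giving q = 3/7.
The value is 5·(3/7) + (-4)·(4/7) = -1/7.

-1/7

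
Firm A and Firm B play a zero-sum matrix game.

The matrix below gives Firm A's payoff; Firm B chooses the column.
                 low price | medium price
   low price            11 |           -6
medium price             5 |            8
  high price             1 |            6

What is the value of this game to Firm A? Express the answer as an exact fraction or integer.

59/10

Row high price is strictly dominated by row medium price, so Firm A never plays it.
The remaining 2×2 game on (low price, medium price) × (low price, medium price) has no saddle point. Let Firm A play low price with probability p; indifference gives 11p + 5(1−p) = −6p + 8(1−p), so p = 3/20.
Similarly Firm B's optimal q on low price is 7/10, and the value is 11·(7/10) + (-6)·(3/10) = 59/10.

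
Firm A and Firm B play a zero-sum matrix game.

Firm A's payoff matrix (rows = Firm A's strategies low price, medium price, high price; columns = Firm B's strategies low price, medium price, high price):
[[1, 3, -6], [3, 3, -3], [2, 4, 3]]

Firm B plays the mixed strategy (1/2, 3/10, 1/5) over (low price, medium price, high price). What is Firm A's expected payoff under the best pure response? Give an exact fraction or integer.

low price: (1)·(1/2) + (3)·(3/10) + (-6)·(1/5) = 1/5.
medium price: (3)·(1/2) + (3)·(3/10) + (-3)·(1/5) = 9/5.
high price: (2)·(1/2) + (4)·(3/10) + (3)·(1/5) = 14/5.
The best pure response is high price with expected payoff 14/5.

14/5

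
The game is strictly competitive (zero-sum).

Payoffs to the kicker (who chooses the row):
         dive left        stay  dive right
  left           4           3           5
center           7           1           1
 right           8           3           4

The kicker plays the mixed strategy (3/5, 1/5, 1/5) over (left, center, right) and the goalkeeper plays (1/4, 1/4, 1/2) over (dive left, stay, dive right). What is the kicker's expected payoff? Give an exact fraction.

4

Against (1/4, 1/4, 1/2), each row's expected payoff is left: 17/4; center: 5/2; right: 19/4.
Taking the (3/5, 1/5, 1/5)-weighted average: (3/5)·(17/4) + (1/5)·(5/2) + (1/5)·(19/4) = 4.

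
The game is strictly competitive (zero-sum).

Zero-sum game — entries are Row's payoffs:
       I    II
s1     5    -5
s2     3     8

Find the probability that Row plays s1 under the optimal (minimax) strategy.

1/3

Row minima are -5 and 3, so Row's maximin is 3; column maxima are 5 and 8, so Column's minimax is 5. These differ, so the equilibrium is in mixed strategies.
Let Row play s1 with probability p. Column is indifferent when 5p + 3(1−p) = −5p + 8(1−p), giving p = 1/3.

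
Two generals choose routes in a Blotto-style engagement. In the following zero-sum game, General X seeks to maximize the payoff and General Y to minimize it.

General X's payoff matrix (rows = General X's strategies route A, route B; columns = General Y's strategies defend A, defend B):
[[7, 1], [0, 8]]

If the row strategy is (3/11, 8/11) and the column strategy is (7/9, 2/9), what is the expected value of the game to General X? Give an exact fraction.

281/99

Against (7/9, 2/9), each row's expected payoff is route A: 17/3; route B: 16/9.
Taking the (3/11, 8/11)-weighted average: (3/11)·(17/3) + (8/11)·(16/9) = 281/99.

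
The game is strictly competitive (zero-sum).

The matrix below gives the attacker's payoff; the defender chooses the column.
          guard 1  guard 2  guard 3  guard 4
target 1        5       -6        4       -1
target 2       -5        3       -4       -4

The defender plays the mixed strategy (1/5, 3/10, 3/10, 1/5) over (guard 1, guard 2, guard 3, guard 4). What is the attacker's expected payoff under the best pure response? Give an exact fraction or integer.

1/5

target 1: (5)·(1/5) + (-6)·(3/10) + (4)·(3/10) + (-1)·(1/5) = 1/5.
target 2: (-5)·(1/5) + (3)·(3/10) + (-4)·(3/10) + (-4)·(1/5) = -21/10.
The best pure response is target 1 with expected payoff 1/5.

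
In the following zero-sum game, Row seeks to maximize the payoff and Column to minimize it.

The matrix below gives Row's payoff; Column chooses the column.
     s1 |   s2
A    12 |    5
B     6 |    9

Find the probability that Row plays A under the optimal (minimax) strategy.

Row minima are 5 and 6, so Row's maximin is 6; column maxima are 12 and 9, so Column's minimax is 9. These differ, so the equilibrium is in mixed strategies.
Let Row play A with probability p. Column is indifferent when 12p + 6(1−p) = 5p + 9(1−p), giving p = 3/10.

3/10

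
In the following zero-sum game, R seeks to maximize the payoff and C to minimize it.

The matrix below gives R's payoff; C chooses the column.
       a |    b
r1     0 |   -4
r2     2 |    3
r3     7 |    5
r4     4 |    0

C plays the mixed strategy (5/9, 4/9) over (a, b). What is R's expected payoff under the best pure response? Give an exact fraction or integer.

r1: (0)·(5/9) + (-4)·(4/9) = -16/9.
r2: (2)·(5/9) + (3)·(4/9) = 22/9.
r3: (7)·(5/9) + (5)·(4/9) = 55/9.
r4: (4)·(5/9) + (0)·(4/9) = 20/9.
The best pure response is r3 with expected payoff 55/9.

55/9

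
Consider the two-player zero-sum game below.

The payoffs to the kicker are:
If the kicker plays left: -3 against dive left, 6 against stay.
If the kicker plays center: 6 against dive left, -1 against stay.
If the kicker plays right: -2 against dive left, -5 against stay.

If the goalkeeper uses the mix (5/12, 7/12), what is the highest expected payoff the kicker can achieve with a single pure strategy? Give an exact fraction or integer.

9/4

left: (-3)·(5/12) + (6)·(7/12) = 9/4.
center: (6)·(5/12) + (-1)·(7/12) = 23/12.
right: (-2)·(5/12) + (-5)·(7/12) = -15/4.
The best pure response is left with expected payoff 9/4.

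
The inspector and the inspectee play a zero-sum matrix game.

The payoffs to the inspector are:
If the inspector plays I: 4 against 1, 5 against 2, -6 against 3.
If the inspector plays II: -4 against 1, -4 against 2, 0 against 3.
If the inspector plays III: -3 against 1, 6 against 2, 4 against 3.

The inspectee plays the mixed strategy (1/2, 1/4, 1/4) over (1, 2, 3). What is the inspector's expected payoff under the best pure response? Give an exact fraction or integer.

I: (4)·(1/2) + (5)·(1/4) + (-6)·(1/4) = 7/4.
II: (-4)·(1/2) + (-4)·(1/4) + (0)·(1/4) = -3.
III: (-3)·(1/2) + (6)·(1/4) + (4)·(1/4) = 1.
The best pure response is I with expected payoff 7/4.

7/4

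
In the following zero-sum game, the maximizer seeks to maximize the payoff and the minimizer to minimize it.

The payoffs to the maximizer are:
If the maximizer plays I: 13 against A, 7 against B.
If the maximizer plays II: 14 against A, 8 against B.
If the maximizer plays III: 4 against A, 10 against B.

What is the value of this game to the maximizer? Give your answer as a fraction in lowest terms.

Row I is strictly dominated by row II, so the maximizer never plays it.
The remaining 2×2 game on (II, III) × (A, B) has no saddle point. Let the maximizer play II with probability p; indifference gives 14p + 4(1−p) = 8p + 10(1−p), so p = 1/2.
Similarly the minimizer's optimal q on A is 1/6, and the value is 14·(1/6) + (8)·(5/6) = 9.

9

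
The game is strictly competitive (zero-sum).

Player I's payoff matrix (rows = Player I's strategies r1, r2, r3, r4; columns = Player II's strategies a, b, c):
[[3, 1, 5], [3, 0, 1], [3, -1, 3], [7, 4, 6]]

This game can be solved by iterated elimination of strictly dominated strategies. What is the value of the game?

Column a is strictly dominated by b for Player II (1<3, 0<3, -1<3, 4<7); eliminate a.
Column c is strictly dominated by b for Player II (1<5, 0<1, -1<3, 4<6); eliminate c.
Row r3 is strictly dominated by row r1 (1>-1); eliminate r3.
Row r2 is strictly dominated by row r1 (1>0); eliminate r2.
Row r1 is strictly dominated by row r4 (4>1); eliminate r1.
Only (r4, b) remains, with payoff 4.

4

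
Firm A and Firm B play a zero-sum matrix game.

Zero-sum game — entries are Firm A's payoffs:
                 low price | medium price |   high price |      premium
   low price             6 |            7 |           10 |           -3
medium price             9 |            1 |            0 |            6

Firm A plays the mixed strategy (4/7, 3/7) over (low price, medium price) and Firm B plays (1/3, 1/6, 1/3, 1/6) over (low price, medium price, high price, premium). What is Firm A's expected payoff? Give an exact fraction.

Against (1/3, 1/6, 1/3, 1/6), each row's expected payoff is low price: 6; medium price: 25/6.
Taking the (4/7, 3/7)-weighted average: (4/7)·(6) + (3/7)·(25/6) = 73/14.

73/14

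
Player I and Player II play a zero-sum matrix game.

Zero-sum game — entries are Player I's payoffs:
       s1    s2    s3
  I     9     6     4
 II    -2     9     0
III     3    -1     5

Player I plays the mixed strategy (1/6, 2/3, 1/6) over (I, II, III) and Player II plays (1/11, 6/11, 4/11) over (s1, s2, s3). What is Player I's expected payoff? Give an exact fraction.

13/3

Against (1/11, 6/11, 4/11), each row's expected payoff is I: 61/11; II: 52/11; III: 17/11.
Taking the (1/6, 2/3, 1/6)-weighted average: (1/6)·(61/11) + (2/3)·(52/11) + (1/6)·(17/11) = 13/3.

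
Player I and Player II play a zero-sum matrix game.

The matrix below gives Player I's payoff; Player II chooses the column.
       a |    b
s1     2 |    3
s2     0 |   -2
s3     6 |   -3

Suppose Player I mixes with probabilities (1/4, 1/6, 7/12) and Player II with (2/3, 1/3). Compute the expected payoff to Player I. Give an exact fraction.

Against (2/3, 1/3), each row's expected payoff is s1: 7/3; s2: -2/3; s3: 3.
Taking the (1/4, 1/6, 7/12)-weighted average: (1/4)·(7/3) + (1/6)·(-2/3) + (7/12)·(3) = 20/9.

20/9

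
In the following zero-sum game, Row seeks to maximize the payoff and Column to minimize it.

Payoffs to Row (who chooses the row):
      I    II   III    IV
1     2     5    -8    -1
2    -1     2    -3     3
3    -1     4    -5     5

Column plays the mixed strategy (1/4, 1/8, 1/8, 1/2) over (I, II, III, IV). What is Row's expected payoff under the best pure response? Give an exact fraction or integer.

17/8

1: (2)·(1/4) + (5)·(1/8) + (-8)·(1/8) + (-1)·(1/2) = -3/8.
2: (-1)·(1/4) + (2)·(1/8) + (-3)·(1/8) + (3)·(1/2) = 9/8.
3: (-1)·(1/4) + (4)·(1/8) + (-5)·(1/8) + (5)·(1/2) = 17/8.
The best pure response is 3 with expected payoff 17/8.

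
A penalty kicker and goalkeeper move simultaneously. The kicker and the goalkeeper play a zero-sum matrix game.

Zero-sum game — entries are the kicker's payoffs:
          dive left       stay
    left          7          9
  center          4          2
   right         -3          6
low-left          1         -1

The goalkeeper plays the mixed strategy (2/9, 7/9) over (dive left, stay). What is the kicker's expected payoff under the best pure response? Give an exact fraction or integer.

left: (7)·(2/9) + (9)·(7/9) = 77/9.
center: (4)·(2/9) + (2)·(7/9) = 22/9.
right: (-3)·(2/9) + (6)·(7/9) = 4.
low-left: (1)·(2/9) + (-1)·(7/9) = -5/9.
The best pure response is left with expected payoff 77/9.

77/9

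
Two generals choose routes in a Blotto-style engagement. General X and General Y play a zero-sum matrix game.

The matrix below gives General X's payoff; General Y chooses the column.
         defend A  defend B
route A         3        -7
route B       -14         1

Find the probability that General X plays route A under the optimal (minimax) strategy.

3/5

Row minima are -7 and -14, so General X's maximin is -7; column maxima are 3 and 1, so General Y's minimax is 1. These differ, so the equilibrium is in mixed strategies.
Let General X play route A with probability p. General Y is indifferent when 3p − 14(1−p) = −7p + (1−p), giving p = 3/5.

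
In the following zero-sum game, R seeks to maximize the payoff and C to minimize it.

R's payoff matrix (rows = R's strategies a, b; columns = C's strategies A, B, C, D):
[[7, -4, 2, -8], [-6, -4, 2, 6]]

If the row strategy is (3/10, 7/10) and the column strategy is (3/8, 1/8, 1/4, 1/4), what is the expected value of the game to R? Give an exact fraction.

Against (3/8, 1/8, 1/4, 1/4), each row's expected payoff is a: 5/8; b: -3/4.
Taking the (3/10, 7/10)-weighted average: (3/10)·(5/8) + (7/10)·(-3/4) = -27/80.

-27/80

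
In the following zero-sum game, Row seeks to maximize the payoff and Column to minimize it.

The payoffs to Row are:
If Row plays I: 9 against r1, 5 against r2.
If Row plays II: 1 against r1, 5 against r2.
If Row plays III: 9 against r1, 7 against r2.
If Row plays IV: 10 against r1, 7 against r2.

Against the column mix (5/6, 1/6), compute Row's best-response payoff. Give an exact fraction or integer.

19/2

I: (9)·(5/6) + (5)·(1/6) = 25/3.
II: (1)·(5/6) + (5)·(1/6) = 5/3.
III: (9)·(5/6) + (7)·(1/6) = 26/3.
IV: (10)·(5/6) + (7)·(1/6) = 19/2.
The best pure response is IV with expected payoff 19/2.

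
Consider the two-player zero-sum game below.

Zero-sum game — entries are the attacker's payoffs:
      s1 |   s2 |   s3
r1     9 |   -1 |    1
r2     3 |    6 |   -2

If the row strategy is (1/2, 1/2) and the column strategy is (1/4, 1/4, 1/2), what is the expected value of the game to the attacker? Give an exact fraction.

Against (1/4, 1/4, 1/2), each row's expected payoff is r1: 5/2; r2: 5/4.
Taking the (1/2, 1/2)-weighted average: (1/2)·(5/2) + (1/2)·(5/4) = 15/8.

15/8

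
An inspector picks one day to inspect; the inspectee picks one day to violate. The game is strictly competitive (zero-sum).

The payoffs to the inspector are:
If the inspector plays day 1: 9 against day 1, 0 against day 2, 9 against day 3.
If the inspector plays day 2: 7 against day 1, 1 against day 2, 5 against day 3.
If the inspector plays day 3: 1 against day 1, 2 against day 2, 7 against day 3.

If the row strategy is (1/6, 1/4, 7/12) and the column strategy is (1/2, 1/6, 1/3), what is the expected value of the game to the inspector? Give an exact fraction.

319/72

Against (1/2, 1/6, 1/3), each row's expected payoff is day 1: 15/2; day 2: 16/3; day 3: 19/6.
Taking the (1/6, 1/4, 7/12)-weighted average: (1/6)·(15/2) + (1/4)·(16/3) + (7/12)·(19/6) = 319/72.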